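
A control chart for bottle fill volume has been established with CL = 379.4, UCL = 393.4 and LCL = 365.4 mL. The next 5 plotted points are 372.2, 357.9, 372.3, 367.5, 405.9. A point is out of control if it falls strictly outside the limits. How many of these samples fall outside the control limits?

Compare each point to [365.4, 393.4]: sample 2 = 357.9 < LCL; sample 5 = 405.9 > UCL.

2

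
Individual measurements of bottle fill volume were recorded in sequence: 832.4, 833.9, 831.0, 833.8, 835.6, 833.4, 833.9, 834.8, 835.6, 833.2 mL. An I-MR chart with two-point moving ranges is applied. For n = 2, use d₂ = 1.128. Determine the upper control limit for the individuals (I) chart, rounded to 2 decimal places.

X̄ = (832.4 + 833.9 + 831.0 + 833.8 + 835.6 + 833.4 + 833.9 + 834.8 + 835.6 + 833.2) / 10 = 833.7600
Moving ranges: 1.5, 2.9, 2.8, 1.8, 2.2, 0.5, 0.9, 0.8, 2.4; M̄R̄ = 15.8000 / 9 = 1.7556
UCL = X̄ + 3·M̄R̄/d₂ = 833.7600 + 3 × 1.7556 / 1.128 = 838.4290

838.43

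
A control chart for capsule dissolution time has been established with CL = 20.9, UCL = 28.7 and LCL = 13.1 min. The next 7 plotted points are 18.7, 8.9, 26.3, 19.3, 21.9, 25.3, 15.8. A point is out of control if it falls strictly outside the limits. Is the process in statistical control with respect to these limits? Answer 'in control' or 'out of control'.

out of control

Compare each point to [13.1, 28.7]: sample 2 = 8.9 < LCL.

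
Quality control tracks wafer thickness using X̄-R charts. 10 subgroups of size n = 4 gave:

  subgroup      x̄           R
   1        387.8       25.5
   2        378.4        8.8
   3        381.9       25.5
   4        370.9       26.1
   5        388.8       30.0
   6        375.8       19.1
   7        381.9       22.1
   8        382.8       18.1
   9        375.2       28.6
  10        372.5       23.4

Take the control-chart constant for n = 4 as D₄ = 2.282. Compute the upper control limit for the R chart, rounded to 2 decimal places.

51.85

R̄ = (25.5 + 8.8 + 25.5 + 26.1 + 30.0 + 19.1 + 22.1 + 18.1 + 28.6 + 23.4) / 10 = 227.2000 / 10 = 22.7200
UCL_R = D₄·R̄ = 2.282 × 22.7200 = 51.8470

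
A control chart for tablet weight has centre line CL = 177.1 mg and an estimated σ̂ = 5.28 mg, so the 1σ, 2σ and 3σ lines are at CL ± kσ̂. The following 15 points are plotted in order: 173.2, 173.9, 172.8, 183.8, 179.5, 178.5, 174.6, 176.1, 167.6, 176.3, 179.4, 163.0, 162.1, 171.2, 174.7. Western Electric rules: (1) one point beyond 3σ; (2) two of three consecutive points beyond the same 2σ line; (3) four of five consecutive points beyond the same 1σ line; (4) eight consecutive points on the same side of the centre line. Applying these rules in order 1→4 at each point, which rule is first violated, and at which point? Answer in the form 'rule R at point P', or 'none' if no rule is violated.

Zone of each point (C = within 1σ̂, B = 1σ̂–2σ̂, A = 2σ̂–3σ̂, * = beyond 3σ̂; sign = side of CL): 1:-C, 2:-C, 3:-C, 4:+B, 5:+C, 6:+C, 7:-C, 8:-C, 9:-B, 10:-C, 11:+C, 12:-A, 13:-A, 14:-B, 15:-C
Rule 2 (two of three consecutive points beyond the same 2σ limit) is satisfied at point 13.

rule 2 at point 13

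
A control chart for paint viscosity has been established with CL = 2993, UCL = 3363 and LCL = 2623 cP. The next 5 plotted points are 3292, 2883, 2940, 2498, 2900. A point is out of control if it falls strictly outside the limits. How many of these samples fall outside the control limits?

1

Compare each point to [2623, 3363]: sample 4 = 2498 < LCL.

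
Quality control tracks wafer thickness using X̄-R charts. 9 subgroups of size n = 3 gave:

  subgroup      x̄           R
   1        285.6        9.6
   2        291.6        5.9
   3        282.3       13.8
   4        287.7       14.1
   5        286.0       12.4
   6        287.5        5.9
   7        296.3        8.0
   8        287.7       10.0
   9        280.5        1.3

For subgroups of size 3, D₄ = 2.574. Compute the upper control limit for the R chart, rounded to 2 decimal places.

R̄ = (9.6 + 5.9 + 13.8 + 14.1 + 12.4 + 5.9 + 8.0 + 10.0 + 1.3) / 9 = 81.0000 / 9 = 9.0000
UCL_R = D₄·R̄ = 2.574 × 9.0000 = 23.1660

23.17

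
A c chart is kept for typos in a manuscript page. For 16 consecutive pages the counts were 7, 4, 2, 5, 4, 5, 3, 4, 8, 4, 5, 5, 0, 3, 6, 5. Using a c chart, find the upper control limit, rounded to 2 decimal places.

10.65

c̄ = (7 + 4 + 2 + 5 + 4 + 5 + 3 + 4 + 8 + 4 + 5 + 5 + 0 + 3 + 6 + 5) / 16 = 70 / 16 = 4.3750
UCL = c̄ + 3√c̄ = 4.3750 + 3 × √4.3750 = 4.3750 + 3 × 2.0917 = 10.6500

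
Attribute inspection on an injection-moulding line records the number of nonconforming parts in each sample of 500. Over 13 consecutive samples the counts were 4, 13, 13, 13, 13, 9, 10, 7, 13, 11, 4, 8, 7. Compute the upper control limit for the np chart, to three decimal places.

p̄ = Σdᵢ / (k·n) = 125 / (13 × 500) = 0.01923
UCL = np̄ + 3·√(np̄(1−p̄)) = 9.6154 + 3 × √(9.6154×0.98077) = 9.6154 + 3 × 3.0709 = 18.8281

18.828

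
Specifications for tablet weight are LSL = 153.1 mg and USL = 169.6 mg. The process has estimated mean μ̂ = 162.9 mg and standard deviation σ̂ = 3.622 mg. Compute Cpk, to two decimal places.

0.62

Cpu = (USL − μ̂) / (3σ̂) = (169.6 − 162.9) / (3 × 3.622) = 0.6166; Cpl = (μ̂ − LSL) / (3σ̂) = (162.9 − 153.1) / (3 × 3.622) = 0.9019; Cpk = min(Cpu, Cpl) = 0.6166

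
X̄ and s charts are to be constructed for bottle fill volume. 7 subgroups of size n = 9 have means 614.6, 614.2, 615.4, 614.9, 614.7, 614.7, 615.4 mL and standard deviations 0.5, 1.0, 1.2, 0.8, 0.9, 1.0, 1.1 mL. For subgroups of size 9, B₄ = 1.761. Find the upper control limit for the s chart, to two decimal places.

1.64

s̄ = (0.5 + 1.0 + 1.2 + 0.8 + 0.9 + 1.0 + 1.1) / 7 = 0.9286
UCL_s = B₄·s̄ = 1.761 × 0.9286 = 1.6352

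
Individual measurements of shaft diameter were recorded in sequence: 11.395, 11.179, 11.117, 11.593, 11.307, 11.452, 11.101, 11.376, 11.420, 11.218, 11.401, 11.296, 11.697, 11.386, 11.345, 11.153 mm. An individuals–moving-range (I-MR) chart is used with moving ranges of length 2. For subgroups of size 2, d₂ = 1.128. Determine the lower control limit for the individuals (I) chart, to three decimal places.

X̄ = (11.395 + 11.179 + 11.117 + 11.593 + 11.307 + 11.452 + 11.101 + 11.376 + 11.420 + 11.218 + 11.401 + 11.296 + 11.697 + 11.386 + 11.345 + 11.153) / 16 = 11.3398
Moving ranges: 0.216, 0.062, 0.476, 0.286, 0.145, 0.351, 0.275, 0.044, 0.202, 0.183, 0.105, 0.401, 0.311, 0.041, 0.192; M̄R̄ = 3.2900 / 15 = 0.2193
LCL = X̄ − 3·M̄R̄/d₂ = 11.3398 − 3 × 0.2193 / 1.128 = 10.7564

10.756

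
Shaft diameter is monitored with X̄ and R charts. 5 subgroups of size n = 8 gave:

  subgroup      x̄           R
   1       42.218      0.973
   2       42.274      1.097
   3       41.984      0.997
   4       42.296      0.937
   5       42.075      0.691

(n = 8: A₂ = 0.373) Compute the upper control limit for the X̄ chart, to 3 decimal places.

X̄̄ = (42.218 + 42.274 + 41.984 + 42.296 + 42.075) / 5 = 210.8470 / 5 = 42.1694
R̄ = (0.973 + 1.097 + 0.997 + 0.937 + 0.691) / 5 = 4.6950 / 5 = 0.9390
UCL = X̄̄ + A₂·R̄ = 42.1694 + 0.373 × 0.9390 = 42.5196

42.520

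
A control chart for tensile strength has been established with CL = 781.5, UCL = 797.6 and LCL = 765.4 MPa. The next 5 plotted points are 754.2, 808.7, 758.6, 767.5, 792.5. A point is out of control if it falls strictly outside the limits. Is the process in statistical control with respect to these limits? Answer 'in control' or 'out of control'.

out of control

Compare each point to [765.4, 797.6]: sample 1 = 754.2 < LCL; sample 2 = 808.7 > UCL; sample 3 = 758.6 < LCL.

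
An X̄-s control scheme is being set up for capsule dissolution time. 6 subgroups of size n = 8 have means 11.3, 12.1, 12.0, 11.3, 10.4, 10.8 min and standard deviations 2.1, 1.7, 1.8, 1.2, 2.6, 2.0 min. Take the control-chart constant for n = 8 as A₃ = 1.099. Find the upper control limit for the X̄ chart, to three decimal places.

X̄̄ = (11.3 + 12.1 + 12.0 + 11.3 + 10.4 + 10.8) / 6 = 11.3167
s̄ = (2.1 + 1.7 + 1.8 + 1.2 + 2.6 + 2.0) / 6 = 1.9000
UCL = X̄̄ + A₃·s̄ = 11.3167 + 1.099 × 1.9000 = 13.4048

13.405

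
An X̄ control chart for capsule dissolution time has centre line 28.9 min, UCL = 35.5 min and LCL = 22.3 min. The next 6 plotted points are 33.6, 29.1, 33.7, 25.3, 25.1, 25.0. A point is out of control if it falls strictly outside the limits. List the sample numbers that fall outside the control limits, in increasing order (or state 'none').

none

All 6 points lie within [22.3, 35.5].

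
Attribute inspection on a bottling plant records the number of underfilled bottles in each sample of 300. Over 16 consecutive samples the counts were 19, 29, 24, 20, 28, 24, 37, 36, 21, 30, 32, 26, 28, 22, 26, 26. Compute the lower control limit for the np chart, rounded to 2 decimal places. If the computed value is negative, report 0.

11.94

p̄ = Σdᵢ / (k·n) = 428 / (16 × 300) = 0.08917
LCL = np̄ − 3·√(np̄(1−p̄)) = 26.7500 − 3 × 4.9361 = 11.9418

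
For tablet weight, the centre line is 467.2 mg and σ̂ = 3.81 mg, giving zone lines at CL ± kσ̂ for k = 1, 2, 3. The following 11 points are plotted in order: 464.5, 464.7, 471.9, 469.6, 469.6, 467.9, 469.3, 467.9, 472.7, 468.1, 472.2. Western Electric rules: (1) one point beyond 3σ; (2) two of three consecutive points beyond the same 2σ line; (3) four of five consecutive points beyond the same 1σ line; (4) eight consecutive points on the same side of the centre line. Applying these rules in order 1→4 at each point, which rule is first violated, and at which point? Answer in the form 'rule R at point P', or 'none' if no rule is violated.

Zone of each point (C = within 1σ̂, B = 1σ̂–2σ̂, A = 2σ̂–3σ̂, * = beyond 3σ̂; sign = side of CL): 1:-C, 2:-C, 3:+B, 4:+C, 5:+C, 6:+C, 7:+C, 8:+C, 9:+B, 10:+C, 11:+B
Rule 4 (eight consecutive points on the same side of the centre line) is satisfied at point 10.

rule 4 at point 10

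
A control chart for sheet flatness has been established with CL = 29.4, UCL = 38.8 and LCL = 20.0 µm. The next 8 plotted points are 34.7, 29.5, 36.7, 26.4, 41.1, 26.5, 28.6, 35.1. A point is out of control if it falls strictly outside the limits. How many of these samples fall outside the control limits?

Compare each point to [20.0, 38.8]: sample 5 = 41.1 > UCL.

1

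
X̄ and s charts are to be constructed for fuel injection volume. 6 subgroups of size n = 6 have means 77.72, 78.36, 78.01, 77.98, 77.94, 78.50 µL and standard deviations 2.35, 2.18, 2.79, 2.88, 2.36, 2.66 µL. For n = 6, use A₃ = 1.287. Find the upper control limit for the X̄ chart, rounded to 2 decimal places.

81.35

X̄̄ = (77.72 + 78.36 + 78.01 + 77.98 + 77.94 + 78.50) / 6 = 78.0850
s̄ = (2.35 + 2.18 + 2.79 + 2.88 + 2.36 + 2.66) / 6 = 2.5367
UCL = X̄̄ + A₃·s̄ = 78.0850 + 1.287 × 2.5367 = 81.3497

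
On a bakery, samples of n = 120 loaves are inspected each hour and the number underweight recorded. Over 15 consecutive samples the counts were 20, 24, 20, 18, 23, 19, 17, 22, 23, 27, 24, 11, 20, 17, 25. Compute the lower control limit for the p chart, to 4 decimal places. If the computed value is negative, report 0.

p̄ = Σdᵢ / (k·n) = 310 / (15 × 120) = 0.17222
LCL = p̄ − 3·√(p̄(1−p̄)/n) = 0.17222 − 3 × 0.03447 = 0.06882

0.0688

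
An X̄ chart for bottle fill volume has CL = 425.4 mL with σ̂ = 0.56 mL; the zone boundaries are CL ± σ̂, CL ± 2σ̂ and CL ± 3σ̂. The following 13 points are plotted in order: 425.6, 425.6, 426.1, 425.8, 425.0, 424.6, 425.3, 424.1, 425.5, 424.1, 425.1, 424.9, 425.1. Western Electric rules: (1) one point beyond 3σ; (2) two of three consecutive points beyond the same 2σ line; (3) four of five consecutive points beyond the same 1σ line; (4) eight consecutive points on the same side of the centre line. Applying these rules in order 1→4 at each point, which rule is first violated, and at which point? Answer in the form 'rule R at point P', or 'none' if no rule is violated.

rule 2 at point 10

Zone of each point (C = within 1σ̂, B = 1σ̂–2σ̂, A = 2σ̂–3σ̂, * = beyond 3σ̂; sign = side of CL): 1:+C, 2:+C, 3:+B, 4:+C, 5:-C, 6:-B, 7:-C, 8:-A, 9:+C, 10:-A, 11:-C, 12:-C, 13:-C
Rule 2 (two of three consecutive points beyond the same 2σ limit) is satisfied at point 10.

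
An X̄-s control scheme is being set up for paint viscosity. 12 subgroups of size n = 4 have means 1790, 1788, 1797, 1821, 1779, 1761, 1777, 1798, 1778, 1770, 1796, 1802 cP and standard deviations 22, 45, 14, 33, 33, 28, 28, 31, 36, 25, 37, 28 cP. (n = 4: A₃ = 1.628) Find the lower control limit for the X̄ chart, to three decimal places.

X̄̄ = (1790 + 1788 + 1797 + 1821 + 1779 + 1761 + 1777 + 1798 + 1778 + 1770 + 1796 + 1802) / 12 = 1788.0833
s̄ = (22 + 45 + 14 + 33 + 33 + 28 + 28 + 31 + 36 + 25 + 37 + 28) / 12 = 30.0000
LCL = X̄̄ − A₃·s̄ = 1788.0833 − 1.628 × 30.0000 = 1739.2433

1739.243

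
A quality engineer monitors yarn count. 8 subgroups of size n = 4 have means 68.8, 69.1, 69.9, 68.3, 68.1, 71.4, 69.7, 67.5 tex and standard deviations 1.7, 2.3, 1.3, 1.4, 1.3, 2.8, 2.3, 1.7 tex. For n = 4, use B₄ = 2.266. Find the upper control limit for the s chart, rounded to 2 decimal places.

4.19

s̄ = (1.7 + 2.3 + 1.3 + 1.4 + 1.3 + 2.8 + 2.3 + 1.7) / 8 = 1.8500
UCL_s = B₄·s̄ = 2.266 × 1.8500 = 4.1921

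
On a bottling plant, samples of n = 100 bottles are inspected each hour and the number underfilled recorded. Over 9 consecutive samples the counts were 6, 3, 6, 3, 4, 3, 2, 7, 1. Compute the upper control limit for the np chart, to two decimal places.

9.69

p̄ = Σdᵢ / (k·n) = 35 / (9 × 100) = 0.03889
UCL = np̄ + 3·√(np̄(1−p̄)) = 3.8889 + 3 × √(3.8889×0.96111) = 3.8889 + 3 × 1.9333 = 9.6888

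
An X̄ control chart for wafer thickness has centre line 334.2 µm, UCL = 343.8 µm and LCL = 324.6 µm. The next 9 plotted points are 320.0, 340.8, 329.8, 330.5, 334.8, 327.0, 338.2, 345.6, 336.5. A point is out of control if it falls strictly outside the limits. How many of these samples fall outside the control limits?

2

Compare each point to [324.6, 343.8]: sample 1 = 320.0 < LCL; sample 8 = 345.6 > UCL.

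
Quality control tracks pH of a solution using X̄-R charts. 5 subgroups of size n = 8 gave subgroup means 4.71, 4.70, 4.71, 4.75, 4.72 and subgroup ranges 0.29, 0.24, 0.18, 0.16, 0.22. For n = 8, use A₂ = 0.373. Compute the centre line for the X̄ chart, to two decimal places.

4.72

X̄̄ = (4.71 + 4.70 + 4.71 + 4.75 + 4.72) / 5 = 23.5900 / 5 = 4.7180
CL = X̄̄ = 4.7180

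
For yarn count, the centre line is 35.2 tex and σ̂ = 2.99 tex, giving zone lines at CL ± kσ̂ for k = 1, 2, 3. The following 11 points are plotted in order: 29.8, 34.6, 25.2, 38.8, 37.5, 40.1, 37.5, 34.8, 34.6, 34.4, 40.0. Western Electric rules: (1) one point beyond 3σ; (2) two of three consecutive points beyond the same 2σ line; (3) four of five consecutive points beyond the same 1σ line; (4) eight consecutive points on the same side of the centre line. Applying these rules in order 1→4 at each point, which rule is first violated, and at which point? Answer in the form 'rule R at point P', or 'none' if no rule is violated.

Zone of each point (C = within 1σ̂, B = 1σ̂–2σ̂, A = 2σ̂–3σ̂, * = beyond 3σ̂; sign = side of CL): 1:-B, 2:-C, 3:-*, 4:+B, 5:+C, 6:+B, 7:+C, 8:-C, 9:-C, 10:-C, 11:+B
Rule 1 (one point beyond the 3σ limits) is satisfied at point 3.

rule 1 at point 3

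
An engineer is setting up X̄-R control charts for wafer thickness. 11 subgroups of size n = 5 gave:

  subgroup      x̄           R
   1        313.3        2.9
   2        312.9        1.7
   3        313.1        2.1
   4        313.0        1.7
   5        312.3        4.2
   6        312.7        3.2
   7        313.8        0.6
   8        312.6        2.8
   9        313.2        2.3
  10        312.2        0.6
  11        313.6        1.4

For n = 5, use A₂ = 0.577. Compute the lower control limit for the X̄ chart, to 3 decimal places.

X̄̄ = (313.3 + 312.9 + 313.1 + 313.0 + 312.3 + 312.7 + 313.8 + 312.6 + 313.2 + 312.2 + 313.6) / 11 = 3442.7000 / 11 = 312.9727
R̄ = (2.9 + 1.7 + 2.1 + 1.7 + 4.2 + 3.2 + 0.6 + 2.8 + 2.3 + 0.6 + 1.4) / 11 = 23.5000 / 11 = 2.1364
LCL = X̄̄ − A₂·R̄ = 312.9727 − 0.577 × 2.1364 = 311.7400

311.740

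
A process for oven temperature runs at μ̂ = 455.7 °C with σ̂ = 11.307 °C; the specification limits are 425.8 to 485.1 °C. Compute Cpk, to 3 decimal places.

Cpu = (USL − μ̂) / (3σ̂) = (485.1 − 455.7) / (3 × 11.307) = 0.8667; Cpl = (μ̂ − LSL) / (3σ̂) = (455.7 − 425.8) / (3 × 11.307) = 0.8815; Cpk = min(Cpu, Cpl) = 0.8667

0.867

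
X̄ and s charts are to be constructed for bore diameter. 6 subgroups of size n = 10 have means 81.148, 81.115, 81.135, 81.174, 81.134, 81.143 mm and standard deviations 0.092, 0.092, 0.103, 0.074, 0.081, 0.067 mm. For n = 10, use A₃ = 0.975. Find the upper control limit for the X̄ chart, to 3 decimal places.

X̄̄ = (81.148 + 81.115 + 81.135 + 81.174 + 81.134 + 81.143) / 6 = 81.1415
s̄ = (0.092 + 0.092 + 0.103 + 0.074 + 0.081 + 0.067) / 6 = 0.0848
UCL = X̄̄ + A₃·s̄ = 81.1415 + 0.975 × 0.0848 = 81.2242

81.224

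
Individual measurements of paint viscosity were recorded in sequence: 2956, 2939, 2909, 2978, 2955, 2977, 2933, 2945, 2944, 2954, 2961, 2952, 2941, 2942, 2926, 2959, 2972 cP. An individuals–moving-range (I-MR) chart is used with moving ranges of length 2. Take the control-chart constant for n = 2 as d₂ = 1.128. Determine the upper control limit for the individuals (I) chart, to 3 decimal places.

X̄ = (2956 + 2939 + 2909 + 2978 + 2955 + 2977 + 2933 + 2945 + 2944 + 2954 + 2961 + 2952 + 2941 + 2942 + 2926 + 2959 + 2972) / 17 = 2949.5882
Moving ranges: 17, 30, 69, 23, 22, 44, 12, 1, 10, 7, 9, 11, 1, 16, 33, 13; M̄R̄ = 318.0000 / 16 = 19.8750
UCL = X̄ + 3·M̄R̄/d₂ = 2949.5882 + 3 × 19.8750 / 1.128 = 3002.4473

3002.447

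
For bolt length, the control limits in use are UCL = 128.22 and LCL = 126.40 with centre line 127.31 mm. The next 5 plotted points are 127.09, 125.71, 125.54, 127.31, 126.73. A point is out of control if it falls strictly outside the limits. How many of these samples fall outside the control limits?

2

Compare each point to [126.40, 128.22]: sample 2 = 125.71 < LCL; sample 3 = 125.54 < LCL.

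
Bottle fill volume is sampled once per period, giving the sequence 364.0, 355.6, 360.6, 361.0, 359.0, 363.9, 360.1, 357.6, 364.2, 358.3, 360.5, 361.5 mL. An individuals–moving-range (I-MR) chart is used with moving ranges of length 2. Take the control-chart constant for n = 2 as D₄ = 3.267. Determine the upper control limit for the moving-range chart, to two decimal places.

12.68

Moving ranges: 8.4, 5.0, 0.4, 2.0, 4.9, 3.8, 2.5, 6.6, 5.9, 2.2, 1.0; M̄R̄ = 42.7000 / 11 = 3.8818
UCL_MR = D₄·M̄R̄ = 3.267 × 3.8818 = 12.6819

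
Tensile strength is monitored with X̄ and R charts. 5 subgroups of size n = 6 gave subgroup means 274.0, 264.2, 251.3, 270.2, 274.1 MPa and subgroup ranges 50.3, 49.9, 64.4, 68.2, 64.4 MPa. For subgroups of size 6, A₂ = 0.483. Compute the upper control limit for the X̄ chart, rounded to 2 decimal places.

X̄̄ = (274.0 + 264.2 + 251.3 + 270.2 + 274.1) / 5 = 1333.8000 / 5 = 266.7600
R̄ = (50.3 + 49.9 + 64.4 + 68.2 + 64.4) / 5 = 297.2000 / 5 = 59.4400
UCL = X̄̄ + A₂·R̄ = 266.7600 + 0.483 × 59.4400 = 295.4695

295.47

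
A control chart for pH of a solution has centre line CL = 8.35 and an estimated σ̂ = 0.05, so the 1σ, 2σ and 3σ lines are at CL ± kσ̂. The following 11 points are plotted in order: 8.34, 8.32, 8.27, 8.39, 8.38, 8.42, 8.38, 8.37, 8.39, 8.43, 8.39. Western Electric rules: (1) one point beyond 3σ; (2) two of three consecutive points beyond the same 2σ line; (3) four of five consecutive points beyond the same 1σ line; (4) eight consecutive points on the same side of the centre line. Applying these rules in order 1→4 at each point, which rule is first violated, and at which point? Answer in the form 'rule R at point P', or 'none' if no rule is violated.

rule 4 at point 11

Zone of each point (C = within 1σ̂, B = 1σ̂–2σ̂, A = 2σ̂–3σ̂, * = beyond 3σ̂; sign = side of CL): 1:-C, 2:-C, 3:-B, 4:+C, 5:+C, 6:+B, 7:+C, 8:+C, 9:+C, 10:+B, 11:+C
Rule 4 (eight consecutive points on the same side of the centre line) is satisfied at point 11.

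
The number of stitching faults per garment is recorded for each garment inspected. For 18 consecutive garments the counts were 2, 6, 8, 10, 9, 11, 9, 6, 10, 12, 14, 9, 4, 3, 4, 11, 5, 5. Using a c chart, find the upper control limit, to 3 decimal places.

c̄ = (2 + 6 + 8 + 10 + 9 + 11 + 9 + 6 + 10 + 12 + 14 + 9 + 4 + 3 + 4 + 11 + 5 + 5) / 18 = 138 / 18 = 7.6667
UCL = c̄ + 3√c̄ = 7.6667 + 3 × √7.6667 = 7.6667 + 3 × 2.7689 = 15.9733

15.973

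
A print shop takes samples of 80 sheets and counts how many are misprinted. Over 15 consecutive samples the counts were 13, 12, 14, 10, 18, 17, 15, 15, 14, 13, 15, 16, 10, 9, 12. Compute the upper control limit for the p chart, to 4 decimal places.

p̄ = Σdᵢ / (k·n) = 203 / (15 × 80) = 0.16917
UCL = p̄ + 3·√(p̄(1−p̄)/n) = 0.16917 + 3 × √(0.16917×0.83083/80) = 0.16917 + 3 × 0.04191 = 0.29491

0.2949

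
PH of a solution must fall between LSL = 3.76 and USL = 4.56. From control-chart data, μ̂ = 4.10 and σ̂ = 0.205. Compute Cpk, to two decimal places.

Cpu = (USL − μ̂) / (3σ̂) = (4.56 − 4.10) / (3 × 0.205) = 0.7480; Cpl = (μ̂ − LSL) / (3σ̂) = (4.10 − 3.76) / (3 × 0.205) = 0.5528; Cpk = min(Cpu, Cpl) = 0.5528

0.55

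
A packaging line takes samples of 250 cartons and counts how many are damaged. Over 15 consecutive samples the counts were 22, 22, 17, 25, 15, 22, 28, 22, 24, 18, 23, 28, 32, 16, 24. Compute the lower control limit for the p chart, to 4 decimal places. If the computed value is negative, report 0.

p̄ = Σdᵢ / (k·n) = 338 / (15 × 250) = 0.09013
LCL = p̄ − 3·√(p̄(1−p̄)/n) = 0.09013 − 3 × 0.01811 = 0.03580

0.0358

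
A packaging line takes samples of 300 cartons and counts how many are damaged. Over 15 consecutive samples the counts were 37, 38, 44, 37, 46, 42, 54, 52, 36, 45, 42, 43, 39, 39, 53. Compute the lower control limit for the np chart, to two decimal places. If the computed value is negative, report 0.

24.90

p̄ = Σdᵢ / (k·n) = 647 / (15 × 300) = 0.14378
LCL = np̄ − 3·√(np̄(1−p̄)) = 43.1333 − 3 × 6.0771 = 24.9019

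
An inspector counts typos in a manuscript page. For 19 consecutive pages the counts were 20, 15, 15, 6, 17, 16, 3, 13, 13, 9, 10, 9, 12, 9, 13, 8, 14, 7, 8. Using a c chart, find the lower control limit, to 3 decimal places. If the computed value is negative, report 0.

1.283

c̄ = (20 + 15 + 15 + 6 + 17 + 16 + 3 + 13 + 13 + 9 + 10 + 9 + 12 + 9 + 13 + 8 + 14 + 7 + 8) / 19 = 217 / 19 = 11.4211
LCL = c̄ − 3√c̄ = 11.4211 − 3 × 3.3795 = 1.2825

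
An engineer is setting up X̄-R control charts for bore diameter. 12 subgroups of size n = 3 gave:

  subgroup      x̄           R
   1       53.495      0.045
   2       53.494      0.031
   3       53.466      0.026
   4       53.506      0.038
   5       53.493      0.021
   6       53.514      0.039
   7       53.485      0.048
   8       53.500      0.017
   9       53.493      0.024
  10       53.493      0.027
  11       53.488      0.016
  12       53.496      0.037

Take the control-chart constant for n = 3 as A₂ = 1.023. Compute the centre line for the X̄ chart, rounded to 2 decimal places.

53.49

X̄̄ = (53.495 + 53.494 + 53.466 + 53.506 + 53.493 + 53.514 + 53.485 + 53.500 + 53.493 + 53.493 + 53.488 + 53.496) / 12 = 641.9230 / 12 = 53.4936
CL = X̄̄ = 53.4936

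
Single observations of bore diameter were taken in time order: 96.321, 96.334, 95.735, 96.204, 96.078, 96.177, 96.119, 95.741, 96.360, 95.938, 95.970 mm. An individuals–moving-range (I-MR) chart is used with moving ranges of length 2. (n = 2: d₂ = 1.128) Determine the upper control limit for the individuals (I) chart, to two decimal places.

X̄ = (96.321 + 96.334 + 95.735 + 96.204 + 96.078 + 96.177 + 96.119 + 95.741 + 96.360 + 95.938 + 95.970) / 11 = 96.0888
Moving ranges: 0.013, 0.599, 0.469, 0.126, 0.099, 0.058, 0.378, 0.619, 0.422, 0.032; M̄R̄ = 2.8150 / 10 = 0.2815
UCL = X̄ + 3·M̄R̄/d₂ = 96.0888 + 3 × 0.2815 / 1.128 = 96.8375

96.84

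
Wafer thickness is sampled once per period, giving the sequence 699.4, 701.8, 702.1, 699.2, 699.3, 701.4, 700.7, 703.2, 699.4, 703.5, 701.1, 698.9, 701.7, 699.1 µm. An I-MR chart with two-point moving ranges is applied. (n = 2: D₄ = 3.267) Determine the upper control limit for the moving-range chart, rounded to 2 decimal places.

7.26

Moving ranges: 2.4, 0.3, 2.9, 0.1, 2.1, 0.7, 2.5, 3.8, 4.1, 2.4, 2.2, 2.8, 2.6; M̄R̄ = 28.9000 / 13 = 2.2231
UCL_MR = D₄·M̄R̄ = 3.267 × 2.2231 = 7.2628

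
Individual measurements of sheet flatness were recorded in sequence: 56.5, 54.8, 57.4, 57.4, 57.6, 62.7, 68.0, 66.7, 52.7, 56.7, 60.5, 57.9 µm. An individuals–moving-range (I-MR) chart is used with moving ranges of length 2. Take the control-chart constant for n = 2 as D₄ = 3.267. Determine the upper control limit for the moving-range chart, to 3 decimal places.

Moving ranges: 1.7, 2.6, 0.0, 0.2, 5.1, 5.3, 1.3, 14.0, 4.0, 3.8, 2.6; M̄R̄ = 40.6000 / 11 = 3.6909
UCL_MR = D₄·M̄R̄ = 3.267 × 3.6909 = 12.0582

12.058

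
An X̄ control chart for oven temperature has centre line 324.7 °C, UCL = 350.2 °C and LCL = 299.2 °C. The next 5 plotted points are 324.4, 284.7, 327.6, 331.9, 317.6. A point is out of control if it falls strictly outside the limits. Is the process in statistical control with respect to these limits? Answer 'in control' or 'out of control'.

out of control

Compare each point to [299.2, 350.2]: sample 2 = 284.7 < LCL.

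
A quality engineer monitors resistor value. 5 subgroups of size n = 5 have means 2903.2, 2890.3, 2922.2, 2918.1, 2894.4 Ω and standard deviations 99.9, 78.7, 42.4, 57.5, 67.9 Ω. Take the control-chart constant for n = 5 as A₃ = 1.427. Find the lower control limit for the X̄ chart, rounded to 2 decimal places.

X̄̄ = (2903.2 + 2890.3 + 2922.2 + 2918.1 + 2894.4) / 5 = 2905.6400
s̄ = (99.9 + 78.7 + 42.4 + 57.5 + 67.9) / 5 = 69.2800
LCL = X̄̄ − A₃·s̄ = 2905.6400 − 1.427 × 69.2800 = 2806.7774

2806.78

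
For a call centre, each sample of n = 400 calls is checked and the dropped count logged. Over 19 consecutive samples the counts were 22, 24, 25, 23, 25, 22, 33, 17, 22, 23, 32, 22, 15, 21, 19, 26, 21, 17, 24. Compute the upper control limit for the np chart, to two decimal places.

p̄ = Σdᵢ / (k·n) = 433 / (19 × 400) = 0.05697
UCL = np̄ + 3·√(np̄(1−p̄)) = 22.7895 + 3 × √(22.7895×0.94303) = 22.7895 + 3 × 4.6358 = 36.6970

36.70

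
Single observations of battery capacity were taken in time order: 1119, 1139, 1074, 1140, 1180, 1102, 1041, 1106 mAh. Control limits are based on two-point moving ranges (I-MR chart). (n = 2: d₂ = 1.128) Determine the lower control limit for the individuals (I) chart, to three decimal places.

962.549

X̄ = (1119 + 1139 + 1074 + 1140 + 1180 + 1102 + 1041 + 1106) / 8 = 1112.6250
Moving ranges: 20, 65, 66, 40, 78, 61, 65; M̄R̄ = 395.0000 / 7 = 56.4286
LCL = X̄ − 3·M̄R̄/d₂ = 1112.6250 − 3 × 56.4286 / 1.128 = 962.5490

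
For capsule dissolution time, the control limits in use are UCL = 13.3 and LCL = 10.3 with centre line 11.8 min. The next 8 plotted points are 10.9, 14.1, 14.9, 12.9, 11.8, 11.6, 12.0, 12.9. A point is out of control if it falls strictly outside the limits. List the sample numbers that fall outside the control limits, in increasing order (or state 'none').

2, 3

Compare each point to [10.3, 13.3]: sample 2 = 14.1 > UCL; sample 3 = 14.9 > UCL.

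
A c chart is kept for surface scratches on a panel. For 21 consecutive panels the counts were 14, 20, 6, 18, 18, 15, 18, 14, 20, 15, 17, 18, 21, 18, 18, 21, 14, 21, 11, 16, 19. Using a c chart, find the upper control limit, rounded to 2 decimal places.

c̄ = (14 + 20 + 6 + 18 + 18 + 15 + 18 + 14 + 20 + 15 + 17 + 18 + 21 + 18 + 18 + 21 + 14 + 21 + 11 + 16 + 19) / 21 = 352 / 21 = 16.7619
UCL = c̄ + 3√c̄ = 16.7619 + 3 × √16.7619 = 16.7619 + 3 × 4.0941 = 29.0443

29.04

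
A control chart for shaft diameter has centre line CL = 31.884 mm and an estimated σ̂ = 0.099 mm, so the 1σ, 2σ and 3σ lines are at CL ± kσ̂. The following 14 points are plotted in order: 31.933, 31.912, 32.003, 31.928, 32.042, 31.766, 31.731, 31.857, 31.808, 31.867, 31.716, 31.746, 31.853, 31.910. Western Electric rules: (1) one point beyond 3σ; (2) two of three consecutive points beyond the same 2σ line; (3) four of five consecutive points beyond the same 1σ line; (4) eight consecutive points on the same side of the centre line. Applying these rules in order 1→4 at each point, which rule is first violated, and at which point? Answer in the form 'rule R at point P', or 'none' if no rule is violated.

Zone of each point (C = within 1σ̂, B = 1σ̂–2σ̂, A = 2σ̂–3σ̂, * = beyond 3σ̂; sign = side of CL): 1:+C, 2:+C, 3:+B, 4:+C, 5:+B, 6:-B, 7:-B, 8:-C, 9:-C, 10:-C, 11:-B, 12:-B, 13:-C, 14:+C
Rule 4 (eight consecutive points on the same side of the centre line) is satisfied at point 13.

rule 4 at point 13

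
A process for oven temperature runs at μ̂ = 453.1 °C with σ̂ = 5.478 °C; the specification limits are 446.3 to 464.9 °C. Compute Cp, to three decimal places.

Cp = (USL − LSL) / (6σ̂) = (464.9 − 446.3) / (6 × 5.478) = 18.6000 / 32.8680 = 0.5659

0.566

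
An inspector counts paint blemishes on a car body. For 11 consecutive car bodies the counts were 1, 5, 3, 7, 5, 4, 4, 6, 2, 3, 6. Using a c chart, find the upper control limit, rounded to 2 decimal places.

c̄ = (1 + 5 + 3 + 7 + 5 + 4 + 4 + 6 + 2 + 3 + 6) / 11 = 46 / 11 = 4.1818
UCL = c̄ + 3√c̄ = 4.1818 + 3 × √4.1818 = 4.1818 + 3 × 2.0449 = 10.3167

10.32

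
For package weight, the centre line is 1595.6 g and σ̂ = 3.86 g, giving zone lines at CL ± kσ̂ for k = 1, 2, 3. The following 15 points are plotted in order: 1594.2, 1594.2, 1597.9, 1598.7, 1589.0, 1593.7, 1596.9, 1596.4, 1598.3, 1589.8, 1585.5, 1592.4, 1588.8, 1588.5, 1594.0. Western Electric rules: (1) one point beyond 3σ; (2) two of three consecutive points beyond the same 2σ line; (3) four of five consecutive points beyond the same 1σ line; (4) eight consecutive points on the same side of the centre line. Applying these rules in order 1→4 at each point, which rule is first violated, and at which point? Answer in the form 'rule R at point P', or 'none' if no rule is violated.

rule 3 at point 14

Zone of each point (C = within 1σ̂, B = 1σ̂–2σ̂, A = 2σ̂–3σ̂, * = beyond 3σ̂; sign = side of CL): 1:-C, 2:-C, 3:+C, 4:+C, 5:-B, 6:-C, 7:+C, 8:+C, 9:+C, 10:-B, 11:-A, 12:-C, 13:-B, 14:-B, 15:-C
Rule 3 (four of five consecutive points beyond the same 1σ limit) is satisfied at point 14.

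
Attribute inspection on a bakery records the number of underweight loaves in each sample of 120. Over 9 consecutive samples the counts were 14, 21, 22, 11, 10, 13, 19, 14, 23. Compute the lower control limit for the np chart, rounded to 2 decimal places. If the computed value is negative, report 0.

p̄ = Σdᵢ / (k·n) = 147 / (9 × 120) = 0.13611
LCL = np̄ − 3·√(np̄(1−p̄)) = 16.3333 − 3 × 3.7564 = 5.0643

5.06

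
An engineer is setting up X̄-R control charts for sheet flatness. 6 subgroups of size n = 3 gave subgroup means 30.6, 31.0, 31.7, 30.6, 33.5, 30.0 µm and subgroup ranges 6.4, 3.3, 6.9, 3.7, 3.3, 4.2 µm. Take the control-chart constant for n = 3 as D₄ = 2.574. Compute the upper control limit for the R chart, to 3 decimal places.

11.926

R̄ = (6.4 + 3.3 + 6.9 + 3.7 + 3.3 + 4.2) / 6 = 27.8000 / 6 = 4.6333
UCL_R = D₄·R̄ = 2.574 × 4.6333 = 11.9262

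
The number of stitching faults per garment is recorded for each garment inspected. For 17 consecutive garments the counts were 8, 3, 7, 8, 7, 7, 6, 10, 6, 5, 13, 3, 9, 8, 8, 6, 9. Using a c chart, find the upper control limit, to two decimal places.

15.30

c̄ = (8 + 3 + 7 + 8 + 7 + 7 + 6 + 10 + 6 + 5 + 13 + 3 + 9 + 8 + 8 + 6 + 9) / 17 = 123 / 17 = 7.2353
UCL = c̄ + 3√c̄ = 7.2353 + 3 × √7.2353 = 7.2353 + 3 × 2.6899 = 15.3048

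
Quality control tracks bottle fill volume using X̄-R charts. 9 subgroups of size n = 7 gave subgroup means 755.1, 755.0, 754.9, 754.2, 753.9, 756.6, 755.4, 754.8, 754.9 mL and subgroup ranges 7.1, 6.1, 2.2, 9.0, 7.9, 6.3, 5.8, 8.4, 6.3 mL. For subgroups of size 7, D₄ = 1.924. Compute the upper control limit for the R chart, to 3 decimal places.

R̄ = (7.1 + 6.1 + 2.2 + 9.0 + 7.9 + 6.3 + 5.8 + 8.4 + 6.3) / 9 = 59.1000 / 9 = 6.5667
UCL_R = D₄·R̄ = 1.924 × 6.5667 = 12.6343

12.634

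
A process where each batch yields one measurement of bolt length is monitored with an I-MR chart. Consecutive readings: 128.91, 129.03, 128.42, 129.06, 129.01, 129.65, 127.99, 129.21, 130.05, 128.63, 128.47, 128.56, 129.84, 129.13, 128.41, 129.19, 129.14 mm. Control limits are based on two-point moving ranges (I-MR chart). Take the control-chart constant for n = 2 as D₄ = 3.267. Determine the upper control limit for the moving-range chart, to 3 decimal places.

2.244

Moving ranges: 0.12, 0.61, 0.64, 0.05, 0.64, 1.66, 1.22, 0.84, 1.42, 0.16, 0.09, 1.28, 0.71, 0.72, 0.78, 0.05; M̄R̄ = 10.9900 / 16 = 0.6869
UCL_MR = D₄·M̄R̄ = 3.267 × 0.6869 = 2.2440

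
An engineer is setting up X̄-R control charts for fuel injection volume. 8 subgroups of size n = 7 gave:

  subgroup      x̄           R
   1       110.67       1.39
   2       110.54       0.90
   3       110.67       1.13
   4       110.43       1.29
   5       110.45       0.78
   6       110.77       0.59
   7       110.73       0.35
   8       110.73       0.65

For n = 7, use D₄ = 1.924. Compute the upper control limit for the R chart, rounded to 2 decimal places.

R̄ = (1.39 + 0.90 + 1.13 + 1.29 + 0.78 + 0.59 + 0.35 + 0.65) / 8 = 7.0800 / 8 = 0.8850
UCL_R = D₄·R̄ = 1.924 × 0.8850 = 1.7027

1.70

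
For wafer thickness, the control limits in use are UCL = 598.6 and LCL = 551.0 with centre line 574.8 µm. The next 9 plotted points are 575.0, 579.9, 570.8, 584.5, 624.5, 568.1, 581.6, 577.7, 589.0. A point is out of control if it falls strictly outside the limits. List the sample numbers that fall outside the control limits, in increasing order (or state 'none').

5

Compare each point to [551.0, 598.6]: sample 5 = 624.5 > UCL.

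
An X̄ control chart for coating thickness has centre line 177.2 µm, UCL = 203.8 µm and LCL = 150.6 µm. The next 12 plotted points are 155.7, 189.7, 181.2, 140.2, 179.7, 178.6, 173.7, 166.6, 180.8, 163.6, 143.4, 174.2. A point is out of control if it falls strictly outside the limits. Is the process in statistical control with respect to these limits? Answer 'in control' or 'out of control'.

Compare each point to [150.6, 203.8]: sample 4 = 140.2 < LCL; sample 11 = 143.4 < LCL.

out of control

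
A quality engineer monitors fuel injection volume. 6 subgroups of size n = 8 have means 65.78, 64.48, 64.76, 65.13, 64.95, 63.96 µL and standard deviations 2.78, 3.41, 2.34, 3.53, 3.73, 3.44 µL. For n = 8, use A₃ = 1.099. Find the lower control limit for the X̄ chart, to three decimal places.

61.321

X̄̄ = (65.78 + 64.48 + 64.76 + 65.13 + 64.95 + 63.96) / 6 = 64.8433
s̄ = (2.78 + 3.41 + 2.34 + 3.53 + 3.73 + 3.44) / 6 = 3.2050
LCL = X̄̄ − A₃·s̄ = 64.8433 − 1.099 × 3.2050 = 61.3210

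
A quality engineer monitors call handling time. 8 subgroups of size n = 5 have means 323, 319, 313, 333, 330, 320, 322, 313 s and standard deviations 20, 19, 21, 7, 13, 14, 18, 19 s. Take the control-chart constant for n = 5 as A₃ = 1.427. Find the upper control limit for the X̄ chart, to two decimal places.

X̄̄ = (323 + 319 + 313 + 333 + 330 + 320 + 322 + 313) / 8 = 321.6250
s̄ = (20 + 19 + 21 + 7 + 13 + 14 + 18 + 19) / 8 = 16.3750
UCL = X̄̄ + A₃·s̄ = 321.6250 + 1.427 × 16.3750 = 344.9921

344.99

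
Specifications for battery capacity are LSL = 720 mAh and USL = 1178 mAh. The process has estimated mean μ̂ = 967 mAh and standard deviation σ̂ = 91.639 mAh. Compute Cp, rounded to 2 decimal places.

Cp = (USL − LSL) / (6σ̂) = (1178 − 720) / (6 × 91.639) = 458.0000 / 549.8340 = 0.8330

0.83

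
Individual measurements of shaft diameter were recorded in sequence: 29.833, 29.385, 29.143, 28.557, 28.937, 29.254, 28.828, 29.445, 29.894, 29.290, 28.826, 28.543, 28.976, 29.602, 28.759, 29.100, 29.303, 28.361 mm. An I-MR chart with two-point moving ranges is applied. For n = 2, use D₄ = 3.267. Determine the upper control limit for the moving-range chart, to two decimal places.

1.58

Moving ranges: 0.448, 0.242, 0.586, 0.380, 0.317, 0.426, 0.617, 0.449, 0.604, 0.464, 0.283, 0.433, 0.626, 0.843, 0.341, 0.203, 0.942; M̄R̄ = 8.2040 / 17 = 0.4826
UCL_MR = D₄·M̄R̄ = 3.267 × 0.4826 = 1.5766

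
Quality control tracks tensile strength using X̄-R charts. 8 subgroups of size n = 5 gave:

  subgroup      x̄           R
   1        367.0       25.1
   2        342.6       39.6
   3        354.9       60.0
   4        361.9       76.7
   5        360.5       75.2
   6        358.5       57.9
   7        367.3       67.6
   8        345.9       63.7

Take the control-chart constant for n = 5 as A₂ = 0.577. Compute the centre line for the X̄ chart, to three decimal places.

X̄̄ = (367.0 + 342.6 + 354.9 + 361.9 + 360.5 + 358.5 + 367.3 + 345.9) / 8 = 2858.6000 / 8 = 357.3250
CL = X̄̄ = 357.3250

357.325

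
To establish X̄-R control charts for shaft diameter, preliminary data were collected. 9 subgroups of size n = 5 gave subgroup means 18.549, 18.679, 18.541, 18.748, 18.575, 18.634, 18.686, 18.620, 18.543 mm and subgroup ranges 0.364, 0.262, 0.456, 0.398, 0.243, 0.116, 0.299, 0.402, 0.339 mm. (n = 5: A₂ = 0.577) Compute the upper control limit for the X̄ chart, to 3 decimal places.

X̄̄ = (18.549 + 18.679 + 18.541 + 18.748 + 18.575 + 18.634 + 18.686 + 18.620 + 18.543) / 9 = 167.5750 / 9 = 18.6194
R̄ = (0.364 + 0.262 + 0.456 + 0.398 + 0.243 + 0.116 + 0.299 + 0.402 + 0.339) / 9 = 2.8790 / 9 = 0.3199
UCL = X̄̄ + A₂·R̄ = 18.6194 + 0.577 × 0.3199 = 18.8040

18.804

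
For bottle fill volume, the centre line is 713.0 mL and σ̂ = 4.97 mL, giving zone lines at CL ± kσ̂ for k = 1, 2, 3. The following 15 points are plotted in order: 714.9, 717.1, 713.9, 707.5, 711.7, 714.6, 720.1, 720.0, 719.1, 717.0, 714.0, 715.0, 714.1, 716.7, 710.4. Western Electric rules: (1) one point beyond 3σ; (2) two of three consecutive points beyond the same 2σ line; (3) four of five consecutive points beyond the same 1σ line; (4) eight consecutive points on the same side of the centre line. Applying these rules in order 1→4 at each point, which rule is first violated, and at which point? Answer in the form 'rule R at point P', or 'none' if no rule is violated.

rule 4 at point 13

Zone of each point (C = within 1σ̂, B = 1σ̂–2σ̂, A = 2σ̂–3σ̂, * = beyond 3σ̂; sign = side of CL): 1:+C, 2:+C, 3:+C, 4:-B, 5:-C, 6:+C, 7:+B, 8:+B, 9:+B, 10:+C, 11:+C, 12:+C, 13:+C, 14:+C, 15:-C
Rule 4 (eight consecutive points on the same side of the centre line) is satisfied at point 13.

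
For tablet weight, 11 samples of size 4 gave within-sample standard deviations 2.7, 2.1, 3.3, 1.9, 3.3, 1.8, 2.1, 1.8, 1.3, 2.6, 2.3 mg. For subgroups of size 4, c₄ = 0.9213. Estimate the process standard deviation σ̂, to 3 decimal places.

2.487

s̄ = (2.7 + 2.1 + 3.3 + 1.9 + 3.3 + 1.8 + 2.1 + 1.8 + 1.3 + 2.6 + 2.3) / 11 = 2.2909
σ̂ = s̄ / c₄ = 2.2909 / 0.9213 = 2.4866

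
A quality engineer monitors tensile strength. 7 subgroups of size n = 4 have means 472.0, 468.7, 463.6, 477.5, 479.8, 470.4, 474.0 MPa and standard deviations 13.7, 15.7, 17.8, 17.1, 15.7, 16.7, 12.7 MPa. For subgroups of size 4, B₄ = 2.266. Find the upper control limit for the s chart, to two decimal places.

s̄ = (13.7 + 15.7 + 17.8 + 17.1 + 15.7 + 16.7 + 12.7) / 7 = 15.6286
UCL_s = B₄·s̄ = 2.266 × 15.6286 = 35.4143

35.41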